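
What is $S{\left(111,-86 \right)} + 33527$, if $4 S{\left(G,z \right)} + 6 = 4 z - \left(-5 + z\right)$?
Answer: $\frac{133849}{4} \approx 33462.0$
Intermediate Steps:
$S{\left(G,z \right)} = - \frac{1}{4} + \frac{3 z}{4}$ ($S{\left(G,z \right)} = - \frac{3}{2} + \frac{4 z - \left(-5 + z\right)}{4} = - \frac{3}{2} + \frac{5 + 3 z}{4} = - \frac{3}{2} + \left(\frac{5}{4} + \frac{3 z}{4}\right) = - \frac{1}{4} + \frac{3 z}{4}$)
$S{\left(111,-86 \right)} + 33527 = \left(- \frac{1}{4} + \frac{3}{4} \left(-86\right)\right) + 33527 = \left(- \frac{1}{4} - \frac{129}{2}\right) + 33527 = - \frac{259}{4} + 33527 = \frac{133849}{4}$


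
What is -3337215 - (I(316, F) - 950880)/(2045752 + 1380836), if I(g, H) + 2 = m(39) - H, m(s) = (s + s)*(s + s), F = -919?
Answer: -11435259928541/3426588 ≈ -3.3372e+6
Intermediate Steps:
m(s) = 4*s**2 (m(s) = (2*s)*(2*s) = 4*s**2)
I(g, H) = 6082 - H (I(g, H) = -2 + (4*39**2 - H) = -2 + (4*1521 - H) = -2 + (6084 - H) = 6082 - H)
-3337215 - (I(316, F) - 950880)/(2045752 + 1380836) = -3337215 - ((6082 - 1*(-919)) - 950880)/(2045752 + 1380836) = -3337215 - ((6082 + 919) - 950880)/3426588 = -3337215 - (7001 - 950880)/3426588 = -3337215 - (-943879)/3426588 = -3337215 - 1*(-943879/3426588) = -3337215 + 943879/3426588 = -11435259928541/3426588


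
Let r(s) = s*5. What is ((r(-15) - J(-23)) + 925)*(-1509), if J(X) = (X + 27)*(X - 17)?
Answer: -1524090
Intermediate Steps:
r(s) = 5*s
J(X) = (-17 + X)*(27 + X) (J(X) = (27 + X)*(-17 + X) = (-17 + X)*(27 + X))
((r(-15) - J(-23)) + 925)*(-1509) = ((5*(-15) - (-459 + (-23)² + 10*(-23))) + 925)*(-1509) = ((-75 - (-459 + 529 - 230)) + 925)*(-1509) = ((-75 - 1*(-160)) + 925)*(-1509) = ((-75 + 160) + 925)*(-1509) = (85 + 925)*(-1509) = 1010*(-1509) = -1524090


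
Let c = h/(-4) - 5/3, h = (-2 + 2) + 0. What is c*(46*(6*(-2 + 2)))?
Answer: 0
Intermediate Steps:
h = 0 (h = 0 + 0 = 0)
c = -5/3 (c = 0/(-4) - 5/3 = 0*(-¼) - 5*⅓ = 0 - 5/3 = -5/3 ≈ -1.6667)
c*(46*(6*(-2 + 2))) = -230*6*(-2 + 2)/3 = -230*6*0/3 = -230*0/3 = -5/3*0 = 0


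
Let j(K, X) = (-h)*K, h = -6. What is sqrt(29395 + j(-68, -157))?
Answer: sqrt(28987) ≈ 170.26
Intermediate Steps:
j(K, X) = 6*K (j(K, X) = (-1*(-6))*K = 6*K)
sqrt(29395 + j(-68, -157)) = sqrt(29395 + 6*(-68)) = sqrt(29395 - 408) = sqrt(28987)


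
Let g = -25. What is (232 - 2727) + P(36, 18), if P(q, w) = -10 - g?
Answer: -2480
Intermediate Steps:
P(q, w) = 15 (P(q, w) = -10 - 1*(-25) = -10 + 25 = 15)
(232 - 2727) + P(36, 18) = (232 - 2727) + 15 = -2495 + 15 = -2480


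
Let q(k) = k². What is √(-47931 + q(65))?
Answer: 41*I*√26 ≈ 209.06*I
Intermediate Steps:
√(-47931 + q(65)) = √(-47931 + 65²) = √(-47931 + 4225) = √(-43706) = 41*I*√26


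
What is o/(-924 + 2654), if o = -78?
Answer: -39/865 ≈ -0.045087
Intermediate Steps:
o/(-924 + 2654) = -78/(-924 + 2654) = -78/1730 = (1/1730)*(-78) = -39/865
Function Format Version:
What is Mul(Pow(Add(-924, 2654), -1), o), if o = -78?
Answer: Rational(-39, 865) ≈ -0.045087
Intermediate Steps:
Mul(Pow(Add(-924, 2654), -1), o) = Mul(Pow(Add(-924, 2654), -1), -78) = Mul(Pow(1730, -1), -78) = Mul(Rational(1, 1730), -78) = Rational(-39, 865)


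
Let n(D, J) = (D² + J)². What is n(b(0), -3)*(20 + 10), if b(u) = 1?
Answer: 120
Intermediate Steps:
n(D, J) = (J + D²)²
n(b(0), -3)*(20 + 10) = (-3 + 1²)²*(20 + 10) = (-3 + 1)²*30 = (-2)²*30 = 4*30 = 120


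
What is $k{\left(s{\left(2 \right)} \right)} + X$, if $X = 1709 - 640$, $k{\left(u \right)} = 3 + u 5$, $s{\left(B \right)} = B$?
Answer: $1082$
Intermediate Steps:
$k{\left(u \right)} = 3 + 5 u$
$X = 1069$ ($X = 1709 - 640 = 1069$)
$k{\left(s{\left(2 \right)} \right)} + X = \left(3 + 5 \cdot 2\right) + 1069 = \left(3 + 10\right) + 1069 = 13 + 1069 = 1082$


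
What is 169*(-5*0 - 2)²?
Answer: 676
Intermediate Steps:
169*(-5*0 - 2)² = 169*(0 - 2)² = 169*(-2)² = 169*4 = 676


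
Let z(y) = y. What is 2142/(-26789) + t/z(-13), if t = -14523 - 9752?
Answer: 92896447/49751 ≈ 1867.2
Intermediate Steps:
t = -24275
2142/(-26789) + t/z(-13) = 2142/(-26789) - 24275/(-13) = 2142*(-1/26789) - 24275*(-1/13) = -306/3827 + 24275/13 = 92896447/49751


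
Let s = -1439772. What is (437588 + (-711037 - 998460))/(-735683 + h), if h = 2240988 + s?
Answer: -1271909/65533 ≈ -19.409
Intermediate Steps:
h = 801216 (h = 2240988 - 1439772 = 801216)
(437588 + (-711037 - 998460))/(-735683 + h) = (437588 + (-711037 - 998460))/(-735683 + 801216) = (437588 - 1709497)/65533 = -1271909*1/65533 = -1271909/65533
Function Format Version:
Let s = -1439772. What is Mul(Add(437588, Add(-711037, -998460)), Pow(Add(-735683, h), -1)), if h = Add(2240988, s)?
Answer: Rational(-1271909, 65533) ≈ -19.409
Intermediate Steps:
h = 801216 (h = Add(2240988, -1439772) = 801216)
Mul(Add(437588, Add(-711037, -998460)), Pow(Add(-735683, h), -1)) = Mul(Add(437588, Add(-711037, -998460)), Pow(Add(-735683, 801216), -1)) = Mul(Add(437588, -1709497), Pow(65533, -1)) = Mul(-1271909, Rational(1, 65533)) = Rational(-1271909, 65533)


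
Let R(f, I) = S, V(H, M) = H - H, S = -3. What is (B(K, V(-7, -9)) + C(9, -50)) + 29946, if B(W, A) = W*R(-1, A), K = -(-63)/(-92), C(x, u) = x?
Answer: 2756049/92 ≈ 29957.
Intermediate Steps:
V(H, M) = 0
R(f, I) = -3
K = -63/92 (K = -(-63)*(-1)/92 = -1*63/92 = -63/92 ≈ -0.68478)
B(W, A) = -3*W (B(W, A) = W*(-3) = -3*W)
(B(K, V(-7, -9)) + C(9, -50)) + 29946 = (-3*(-63/92) + 9) + 29946 = (189/92 + 9) + 29946 = 1017/92 + 29946 = 2756049/92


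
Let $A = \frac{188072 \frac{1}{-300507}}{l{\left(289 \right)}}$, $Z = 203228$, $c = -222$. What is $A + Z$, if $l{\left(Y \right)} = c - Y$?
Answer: $\frac{31207504288628}{153559077} \approx 2.0323 \cdot 10^{5}$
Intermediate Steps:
$l{\left(Y \right)} = -222 - Y$
$A = \frac{188072}{153559077}$ ($A = \frac{188072 \frac{1}{-300507}}{-222 - 289} = \frac{188072 \left(- \frac{1}{300507}\right)}{-222 - 289} = - \frac{188072}{300507 \left(-511\right)} = \left(- \frac{188072}{300507}\right) \left(- \frac{1}{511}\right) = \frac{188072}{153559077} \approx 0.0012248$)
$A + Z = \frac{188072}{153559077} + 203228 = \frac{31207504288628}{153559077}$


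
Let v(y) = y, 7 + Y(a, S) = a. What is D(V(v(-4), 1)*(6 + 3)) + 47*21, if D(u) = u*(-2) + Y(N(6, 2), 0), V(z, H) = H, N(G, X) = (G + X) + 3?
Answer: 973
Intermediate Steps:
N(G, X) = 3 + G + X
Y(a, S) = -7 + a
D(u) = 4 - 2*u (D(u) = u*(-2) + (-7 + (3 + 6 + 2)) = -2*u + (-7 + 11) = -2*u + 4 = 4 - 2*u)
D(V(v(-4), 1)*(6 + 3)) + 47*21 = (4 - 2*(6 + 3)) + 47*21 = (4 - 2*9) + 987 = (4 - 18) + 987 = -14 + 987 = 973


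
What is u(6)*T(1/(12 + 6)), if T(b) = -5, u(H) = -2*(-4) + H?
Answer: -70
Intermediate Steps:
u(H) = 8 + H
u(6)*T(1/(12 + 6)) = (8 + 6)*(-5) = 14*(-5) = -70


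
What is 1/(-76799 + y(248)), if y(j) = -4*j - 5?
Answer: -1/77796 ≈ -1.2854e-5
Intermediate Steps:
y(j) = -5 - 4*j
1/(-76799 + y(248)) = 1/(-76799 + (-5 - 4*248)) = 1/(-76799 + (-5 - 992)) = 1/(-76799 - 997) = 1/(-77796) = -1/77796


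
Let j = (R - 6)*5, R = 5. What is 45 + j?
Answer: 40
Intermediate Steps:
j = -5 (j = (5 - 6)*5 = -1*5 = -5)
45 + j = 45 - 5 = 40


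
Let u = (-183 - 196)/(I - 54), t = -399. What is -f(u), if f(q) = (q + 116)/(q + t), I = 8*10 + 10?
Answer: 3797/14743 ≈ 0.25755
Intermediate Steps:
I = 90 (I = 80 + 10 = 90)
u = -379/36 (u = (-183 - 196)/(90 - 54) = -379/36 ≈ -10.528)
f(q) = (116 + q)/(-399 + q) (f(q) = (q + 116)/(q - 399) = (116 + q)/(-399 + q))
-f(u) = -(116 - 379/36)/(-399 - 379/36) = -3797/((-14743/36)*36) = -(-36)*3797/(14743*36) = -1*(-3797/14743) = 3797/14743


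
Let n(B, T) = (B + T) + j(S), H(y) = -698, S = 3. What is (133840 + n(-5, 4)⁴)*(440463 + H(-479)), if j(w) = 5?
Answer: 58970727440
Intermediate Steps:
n(B, T) = 5 + B + T (n(B, T) = (B + T) + 5 = 5 + B + T)
(133840 + n(-5, 4)⁴)*(440463 + H(-479)) = (133840 + (5 - 5 + 4)⁴)*(440463 - 698) = (133840 + 4⁴)*439765 = (133840 + 256)*439765 = 134096*439765 = 58970727440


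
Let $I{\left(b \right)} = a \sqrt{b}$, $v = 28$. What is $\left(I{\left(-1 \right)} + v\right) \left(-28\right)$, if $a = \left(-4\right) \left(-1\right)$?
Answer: $-784 - 112 i \approx -784.0 - 112.0 i$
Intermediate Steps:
$a = 4$
$I{\left(b \right)} = 4 \sqrt{b}$
$\left(I{\left(-1 \right)} + v\right) \left(-28\right) = \left(4 \sqrt{-1} + 28\right) \left(-28\right) = \left(4 i + 28\right) \left(-28\right) = \left(28 + 4 i\right) \left(-28\right) = -784 - 112 i$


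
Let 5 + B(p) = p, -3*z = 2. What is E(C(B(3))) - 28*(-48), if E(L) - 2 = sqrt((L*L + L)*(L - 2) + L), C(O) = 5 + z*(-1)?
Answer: 1346 + sqrt(11679)/9 ≈ 1358.0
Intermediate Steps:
z = -2/3 (z = -1/3*2 = -2/3 ≈ -0.66667)
B(p) = -5 + p
C(O) = 17/3 (C(O) = 5 - 2/3*(-1) = 5 + 2/3 = 17/3)
E(L) = 2 + sqrt(L + (-2 + L)*(L + L**2)) (E(L) = 2 + sqrt((L*L + L)*(L - 2) + L) = 2 + sqrt((L**2 + L)*(-2 + L) + L) = 2 + sqrt((L + L**2)*(-2 + L) + L) = 2 + sqrt((-2 + L)*(L + L**2) + L) = 2 + sqrt(L + (-2 + L)*(L + L**2)))
E(C(B(3))) - 28*(-48) = (2 + sqrt(17*(-1 + (17/3)**2 - 1*17/3)/3)) - 28*(-48) = (2 + sqrt(17*(-1 + 289/9 - 17/3)/3)) + 1344 = (2 + sqrt((17/3)*(229/9))) + 1344 = (2 + sqrt(3893/27)) + 1344 = (2 + sqrt(11679)/9) + 1344 = 1346 + sqrt(11679)/9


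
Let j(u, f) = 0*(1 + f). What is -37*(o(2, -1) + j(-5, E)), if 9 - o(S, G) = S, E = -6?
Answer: -259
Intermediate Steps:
j(u, f) = 0
o(S, G) = 9 - S
-37*(o(2, -1) + j(-5, E)) = -37*((9 - 1*2) + 0) = -37*((9 - 2) + 0) = -37*(7 + 0) = -37*7 = -259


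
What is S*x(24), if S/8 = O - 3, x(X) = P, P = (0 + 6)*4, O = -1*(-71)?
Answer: 13056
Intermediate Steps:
O = 71
P = 24 (P = 6*4 = 24)
x(X) = 24
S = 544 (S = 8*(71 - 3) = 8*68 = 544)
S*x(24) = 544*24 = 13056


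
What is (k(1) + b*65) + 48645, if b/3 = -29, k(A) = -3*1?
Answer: 42987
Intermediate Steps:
k(A) = -3
b = -87 (b = 3*(-29) = -87)
(k(1) + b*65) + 48645 = (-3 - 87*65) + 48645 = (-3 - 5655) + 48645 = -5658 + 48645 = 42987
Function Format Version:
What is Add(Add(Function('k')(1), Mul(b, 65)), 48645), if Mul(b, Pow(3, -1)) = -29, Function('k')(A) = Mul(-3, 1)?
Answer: 42987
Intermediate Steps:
Function('k')(A) = -3
b = -87 (b = Mul(3, -29) = -87)
Add(Add(Function('k')(1), Mul(b, 65)), 48645) = Add(Add(-3, Mul(-87, 65)), 48645) = Add(Add(-3, -5655), 48645) = Add(-5658, 48645) = 42987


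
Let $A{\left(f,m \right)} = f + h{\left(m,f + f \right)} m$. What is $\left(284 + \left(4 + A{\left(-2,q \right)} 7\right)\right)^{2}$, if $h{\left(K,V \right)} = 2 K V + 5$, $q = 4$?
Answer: $232324$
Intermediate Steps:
$h{\left(K,V \right)} = 5 + 2 K V$ ($h{\left(K,V \right)} = 2 K V + 5 = 5 + 2 K V$)
$A{\left(f,m \right)} = f + m \left(5 + 4 f m\right)$ ($A{\left(f,m \right)} = f + \left(5 + 2 m \left(f + f\right)\right) m = f + \left(5 + 2 m 2 f\right) m = f + \left(5 + 4 f m\right) m = f + m \left(5 + 4 f m\right)$)
$\left(284 + \left(4 + A{\left(-2,q \right)} 7\right)\right)^{2} = \left(284 + \left(4 + \left(-2 + 4 \left(5 + 4 \left(-2\right) 4\right)\right) 7\right)\right)^{2} = \left(284 + \left(4 + \left(-2 + 4 \left(5 - 32\right)\right) 7\right)\right)^{2} = \left(284 + \left(4 + \left(-2 + 4 \left(-27\right)\right) 7\right)\right)^{2} = \left(284 + \left(4 + \left(-2 - 108\right) 7\right)\right)^{2} = \left(284 + \left(4 - 770\right)\right)^{2} = \left(284 - 766\right)^{2} = \left(-482\right)^{2} = 232324$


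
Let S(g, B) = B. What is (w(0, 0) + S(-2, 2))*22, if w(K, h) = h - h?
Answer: 44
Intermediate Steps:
w(K, h) = 0
(w(0, 0) + S(-2, 2))*22 = (0 + 2)*22 = 2*22 = 44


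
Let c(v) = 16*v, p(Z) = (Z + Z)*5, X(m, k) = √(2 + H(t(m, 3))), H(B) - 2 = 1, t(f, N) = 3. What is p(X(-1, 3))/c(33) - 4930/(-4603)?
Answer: 4930/4603 + 5*√5/264 ≈ 1.1134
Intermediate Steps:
H(B) = 3 (H(B) = 2 + 1 = 3)
X(m, k) = √5 (X(m, k) = √(2 + 3) = √5)
p(Z) = 10*Z (p(Z) = (2*Z)*5 = 10*Z)
p(X(-1, 3))/c(33) - 4930/(-4603) = (10*√5)/((16*33)) - 4930/(-4603) = (10*√5)/528 - 4930*(-1/4603) = (10*√5)*(1/528) + 4930/4603 = 5*√5/264 + 4930/4603 = 4930/4603 + 5*√5/264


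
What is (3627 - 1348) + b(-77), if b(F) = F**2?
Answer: 8208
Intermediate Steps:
(3627 - 1348) + b(-77) = (3627 - 1348) + (-77)**2 = 2279 + 5929 = 8208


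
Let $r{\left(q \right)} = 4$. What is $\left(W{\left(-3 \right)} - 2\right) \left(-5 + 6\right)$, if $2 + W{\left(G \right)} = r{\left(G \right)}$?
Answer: $0$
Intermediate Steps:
$W{\left(G \right)} = 2$ ($W{\left(G \right)} = -2 + 4 = 2$)
$\left(W{\left(-3 \right)} - 2\right) \left(-5 + 6\right) = \left(2 - 2\right) \left(-5 + 6\right) = 0 \cdot 1 = 0$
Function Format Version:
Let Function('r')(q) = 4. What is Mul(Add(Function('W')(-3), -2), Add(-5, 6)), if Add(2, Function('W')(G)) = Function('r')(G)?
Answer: 0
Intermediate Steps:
Function('W')(G) = 2 (Function('W')(G) = Add(-2, 4) = 2)
Mul(Add(Function('W')(-3), -2), Add(-5, 6)) = Mul(Add(2, -2), Add(-5, 6)) = Mul(0, 1) = 0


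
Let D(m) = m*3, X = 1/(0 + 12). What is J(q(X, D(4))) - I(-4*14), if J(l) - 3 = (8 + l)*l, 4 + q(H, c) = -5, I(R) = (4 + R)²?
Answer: -2692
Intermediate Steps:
X = 1/12 ≈ 0.083333
D(m) = 3*m
q(H, c) = -9 (q(H, c) = -4 - 5 = -9)
J(l) = 3 + l*(8 + l) (J(l) = 3 + (8 + l)*l = 3 + l*(8 + l))
J(q(X, D(4))) - I(-4*14) = (3 + (-9)² + 8*(-9)) - (4 - 4*14)² = (3 + 81 - 72) - (4 - 56)² = 12 - 1*(-52)² = 12 - 1*2704 = 12 - 2704 = -2692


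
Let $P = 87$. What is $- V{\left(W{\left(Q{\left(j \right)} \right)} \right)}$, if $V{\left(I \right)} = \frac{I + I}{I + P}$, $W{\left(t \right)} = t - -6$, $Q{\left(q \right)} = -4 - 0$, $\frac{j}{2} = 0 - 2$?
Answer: $- \frac{4}{89} \approx -0.044944$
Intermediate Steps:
$j = -4$ ($j = 2 \left(0 - 2\right) = 2 \left(-2\right) = -4$)
$Q{\left(q \right)} = -4$ ($Q{\left(q \right)} = -4 + 0 = -4$)
$W{\left(t \right)} = 6 + t$ ($W{\left(t \right)} = t + 6 = 6 + t$)
$V{\left(I \right)} = \frac{2 I}{87 + I}$ ($V{\left(I \right)} = \frac{I + I}{I + 87} = \frac{2 I}{87 + I}$)
$- V{\left(W{\left(Q{\left(j \right)} \right)} \right)} = - \frac{2 \left(6 - 4\right)}{87 + \left(6 - 4\right)} = - \frac{2 \cdot 2}{87 + 2} = - \frac{2 \cdot 2}{89} = \left(-1\right) \frac{4}{89} = - \frac{4}{89}$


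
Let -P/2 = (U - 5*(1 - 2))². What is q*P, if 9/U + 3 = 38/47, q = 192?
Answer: -3250176/10609 ≈ -306.36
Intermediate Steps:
U = -423/103 (U = 9/(-3 + 38/47) = 9/(-103/47) = 9*(-47/103) = -423/103 ≈ -4.1068)
P = -16928/10609 (P = -2*(-423/103 - 5*(1 - 2))² = -2*(-423/103 - 5*(-1))² = -2*(-423/103 + 5)² = -2*(92/103)² = -2*8464/10609 = -16928/10609 ≈ -1.5956)
q*P = 192*(-16928/10609) = -3250176/10609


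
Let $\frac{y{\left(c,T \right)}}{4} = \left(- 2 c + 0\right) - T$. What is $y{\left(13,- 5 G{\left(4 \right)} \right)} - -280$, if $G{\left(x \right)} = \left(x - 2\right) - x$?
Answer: $136$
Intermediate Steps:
$G{\left(x \right)} = -2$ ($G{\left(x \right)} = \left(-2 + x\right) - x = -2$)
$y{\left(c,T \right)} = - 8 c - 4 T$ ($y{\left(c,T \right)} = 4 \left(\left(- 2 c + 0\right) - T\right) = 4 \left(- 2 c - T\right) = 4 \left(- T - 2 c\right) = - 8 c - 4 T$)
$y{\left(13,- 5 G{\left(4 \right)} \right)} - -280 = \left(\left(-8\right) 13 - 4 \left(\left(-5\right) \left(-2\right)\right)\right) - -280 = \left(-104 - 40\right) + 280 = -144 + 280 = 136$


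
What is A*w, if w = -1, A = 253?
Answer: -253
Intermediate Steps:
A*w = 253*(-1) = -253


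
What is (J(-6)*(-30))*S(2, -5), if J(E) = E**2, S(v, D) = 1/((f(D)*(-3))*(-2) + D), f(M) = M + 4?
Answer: 1080/11 ≈ 98.182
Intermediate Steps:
f(M) = 4 + M
S(v, D) = 1/(24 + 7*D) (S(v, D) = 1/(((4 + D)*(-3))*(-2) + D) = 1/((-12 - 3*D)*(-2) + D) = 1/((24 + 6*D) + D) = 1/(24 + 7*D))
(J(-6)*(-30))*S(2, -5) = ((-6)**2*(-30))/(24 + 7*(-5)) = (36*(-30))/(24 - 35) = -1080/(-11) = -1080*(-1/11) = 1080/11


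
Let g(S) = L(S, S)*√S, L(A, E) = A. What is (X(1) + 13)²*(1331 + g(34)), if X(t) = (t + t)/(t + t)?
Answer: 260876 + 6664*√34 ≈ 2.9973e+5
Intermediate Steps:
X(t) = 1 (X(t) = (2*t)/((2*t)) = (2*t)*(1/(2*t)) = 1)
g(S) = S^(3/2) (g(S) = S*√S = S^(3/2))
(X(1) + 13)²*(1331 + g(34)) = (1 + 13)²*(1331 + 34^(3/2)) = 14²*(1331 + 34*√34) = 196*(1331 + 34*√34) = 260876 + 6664*√34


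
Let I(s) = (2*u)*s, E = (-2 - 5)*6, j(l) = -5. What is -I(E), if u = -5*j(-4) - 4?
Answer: 1764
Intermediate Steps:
u = 21 (u = -5*(-5) - 4 = 25 - 4 = 21)
E = -42 (E = -7*6 = -42)
I(s) = 42*s (I(s) = (2*21)*s = 42*s)
-I(E) = -42*(-42) = -1*(-1764) = 1764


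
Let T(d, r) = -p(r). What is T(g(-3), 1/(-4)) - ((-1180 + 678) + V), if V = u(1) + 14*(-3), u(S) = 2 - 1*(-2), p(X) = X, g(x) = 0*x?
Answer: 2161/4 ≈ 540.25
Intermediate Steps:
g(x) = 0
u(S) = 4 (u(S) = 2 + 2 = 4)
T(d, r) = -r
V = -38 (V = 4 + 14*(-3) = 4 - 42 = -38)
T(g(-3), 1/(-4)) - ((-1180 + 678) + V) = -1/(-4) - ((-1180 + 678) - 38) = -1*(-1/4) - (-502 - 38) = 1/4 - 1*(-540) = 1/4 + 540 = 2161/4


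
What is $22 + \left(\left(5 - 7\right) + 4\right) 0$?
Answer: $22$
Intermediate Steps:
$22 + \left(\left(5 - 7\right) + 4\right) 0 = 22 + \left(-2 + 4\right) 0 = 22 + 2 \cdot 0 = 22 + 0 = 22$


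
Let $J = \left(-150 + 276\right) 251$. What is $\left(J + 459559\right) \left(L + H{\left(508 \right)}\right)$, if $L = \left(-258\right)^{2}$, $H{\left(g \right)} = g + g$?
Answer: $33194282300$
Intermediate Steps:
$H{\left(g \right)} = 2 g$
$L = 66564$
$J = 31626$ ($J = 126 \cdot 251 = 31626$)
$\left(J + 459559\right) \left(L + H{\left(508 \right)}\right) = \left(31626 + 459559\right) \left(66564 + 2 \cdot 508\right) = 491185 \left(66564 + 1016\right) = 491185 \cdot 67580 = 33194282300$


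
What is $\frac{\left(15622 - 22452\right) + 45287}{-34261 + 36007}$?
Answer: $\frac{4273}{194} \approx 22.026$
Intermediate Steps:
$\frac{\left(15622 - 22452\right) + 45287}{-34261 + 36007} = \frac{\left(15622 - 22452\right) + 45287}{1746} = \left(-6830 + 45287\right) \frac{1}{1746} = 38457 \cdot \frac{1}{1746} = \frac{4273}{194}$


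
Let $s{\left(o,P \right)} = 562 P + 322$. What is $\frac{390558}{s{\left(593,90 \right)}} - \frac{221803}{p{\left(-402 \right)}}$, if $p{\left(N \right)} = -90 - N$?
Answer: $- \frac{5584181105}{7940712} \approx -703.23$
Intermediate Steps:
$s{\left(o,P \right)} = 322 + 562 P$
$\frac{390558}{s{\left(593,90 \right)}} - \frac{221803}{p{\left(-402 \right)}} = \frac{390558}{322 + 562 \cdot 90} - \frac{221803}{-90 - -402} = \frac{390558}{322 + 50580} - \frac{221803}{-90 + 402} = \frac{390558}{50902} - \frac{221803}{312} = 390558 \cdot \frac{1}{50902} - \frac{221803}{312} = \frac{195279}{25451} - \frac{221803}{312} = - \frac{5584181105}{7940712}$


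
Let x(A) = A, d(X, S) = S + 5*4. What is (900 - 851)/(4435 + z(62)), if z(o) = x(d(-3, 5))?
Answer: 49/4460 ≈ 0.010987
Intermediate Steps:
d(X, S) = 20 + S (d(X, S) = S + 20 = 20 + S)
z(o) = 25 (z(o) = 20 + 5 = 25)
(900 - 851)/(4435 + z(62)) = (900 - 851)/(4435 + 25) = 49/4460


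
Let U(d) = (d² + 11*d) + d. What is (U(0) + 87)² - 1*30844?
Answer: -23275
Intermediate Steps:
U(d) = d² + 12*d
(U(0) + 87)² - 1*30844 = (0*(12 + 0) + 87)² - 1*30844 = (0*12 + 87)² - 30844 = (0 + 87)² - 30844 = 87² - 30844 = 7569 - 30844 = -23275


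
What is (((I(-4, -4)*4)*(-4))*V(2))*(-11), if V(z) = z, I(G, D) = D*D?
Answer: 5632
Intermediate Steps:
I(G, D) = D²
(((I(-4, -4)*4)*(-4))*V(2))*(-11) = ((((-4)²*4)*(-4))*2)*(-11) = (((16*4)*(-4))*2)*(-11) = ((64*(-4))*2)*(-11) = -256*2*(-11) = -512*(-11) = 5632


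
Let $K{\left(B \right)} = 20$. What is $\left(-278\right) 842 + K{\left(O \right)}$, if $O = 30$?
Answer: $-234056$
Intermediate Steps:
$\left(-278\right) 842 + K{\left(O \right)} = \left(-278\right) 842 + 20 = -234076 + 20 = -234056$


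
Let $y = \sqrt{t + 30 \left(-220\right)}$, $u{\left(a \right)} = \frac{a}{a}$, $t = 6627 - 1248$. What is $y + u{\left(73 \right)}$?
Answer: $1 + i \sqrt{1221} \approx 1.0 + 34.943 i$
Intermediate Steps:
$t = 5379$ ($t = 6627 - 1248 = 5379$)
$u{\left(a \right)} = 1$
$y = i \sqrt{1221}$ ($y = \sqrt{5379 + 30 \left(-220\right)} = \sqrt{5379 - 6600} = \sqrt{-1221} = i \sqrt{1221} \approx 34.943 i$)
$y + u{\left(73 \right)} = i \sqrt{1221} + 1 = 1 + i \sqrt{1221}$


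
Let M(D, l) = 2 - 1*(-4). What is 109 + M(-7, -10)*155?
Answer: 1039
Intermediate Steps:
M(D, l) = 6 (M(D, l) = 2 + 4 = 6)
109 + M(-7, -10)*155 = 109 + 6*155 = 109 + 930 = 1039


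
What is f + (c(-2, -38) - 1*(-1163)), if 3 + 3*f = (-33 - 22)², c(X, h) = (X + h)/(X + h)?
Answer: 6514/3 ≈ 2171.3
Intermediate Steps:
c(X, h) = 1
f = 3022/3 (f = -1 + (-33 - 22)²/3 = -1 + (⅓)*(-55)² = -1 + (⅓)*3025 = -1 + 3025/3 = 3022/3 ≈ 1007.3)
f + (c(-2, -38) - 1*(-1163)) = 3022/3 + (1 - 1*(-1163)) = 3022/3 + (1 + 1163) = 3022/3 + 1164 = 6514/3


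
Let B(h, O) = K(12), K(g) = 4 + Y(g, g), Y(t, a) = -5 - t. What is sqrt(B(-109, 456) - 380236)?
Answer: I*sqrt(380249) ≈ 616.64*I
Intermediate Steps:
K(g) = -1 - g (K(g) = 4 + (-5 - g) = -1 - g)
B(h, O) = -13 (B(h, O) = -1 - 1*12 = -1 - 12 = -13)
sqrt(B(-109, 456) - 380236) = sqrt(-13 - 380236) = sqrt(-380249) = I*sqrt(380249)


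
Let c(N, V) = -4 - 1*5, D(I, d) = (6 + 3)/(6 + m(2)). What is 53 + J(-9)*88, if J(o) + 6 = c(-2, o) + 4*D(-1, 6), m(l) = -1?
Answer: -3167/5 ≈ -633.40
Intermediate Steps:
D(I, d) = 9/5 (D(I, d) = (6 + 3)/(6 - 1) = 9/5)
c(N, V) = -9 (c(N, V) = -4 - 5 = -9)
J(o) = -39/5 (J(o) = -6 + (-9 + 4*(9/5)) = -6 + (-9 + 36/5) = -6 - 9/5 = -39/5)
53 + J(-9)*88 = 53 - 39/5*88 = 53 - 3432/5 = -3167/5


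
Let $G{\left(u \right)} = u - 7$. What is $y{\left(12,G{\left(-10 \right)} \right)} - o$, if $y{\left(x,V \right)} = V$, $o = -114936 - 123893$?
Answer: $238812$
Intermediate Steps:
$G{\left(u \right)} = -7 + u$ ($G{\left(u \right)} = u - 7 = -7 + u$)
$o = -238829$ ($o = -114936 - 123893 = -238829$)
$y{\left(12,G{\left(-10 \right)} \right)} - o = \left(-7 - 10\right) - -238829 = -17 + 238829 = 238812$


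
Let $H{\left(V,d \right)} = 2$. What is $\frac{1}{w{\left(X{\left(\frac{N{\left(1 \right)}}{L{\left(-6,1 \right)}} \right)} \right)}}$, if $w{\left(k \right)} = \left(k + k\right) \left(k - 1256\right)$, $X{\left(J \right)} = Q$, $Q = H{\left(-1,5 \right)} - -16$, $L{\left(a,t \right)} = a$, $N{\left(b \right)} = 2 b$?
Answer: $- \frac{1}{44568} \approx -2.2438 \cdot 10^{-5}$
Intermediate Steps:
$Q = 18$ ($Q = 2 - -16 = 2 + 16 = 18$)
$X{\left(J \right)} = 18$
$w{\left(k \right)} = 2 k \left(-1256 + k\right)$
$\frac{1}{w{\left(X{\left(\frac{N{\left(1 \right)}}{L{\left(-6,1 \right)}} \right)} \right)}} = \frac{1}{2 \cdot 18 \left(-1256 + 18\right)} = \frac{1}{2 \cdot 18 \left(-1238\right)} = \frac{1}{-44568} = - \frac{1}{44568}$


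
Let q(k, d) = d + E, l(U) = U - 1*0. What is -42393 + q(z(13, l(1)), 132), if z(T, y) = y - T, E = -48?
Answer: -42309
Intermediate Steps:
l(U) = U (l(U) = U + 0 = U)
q(k, d) = -48 + d (q(k, d) = d - 48 = -48 + d)
-42393 + q(z(13, l(1)), 132) = -42393 + (-48 + 132) = -42393 + 84 = -42309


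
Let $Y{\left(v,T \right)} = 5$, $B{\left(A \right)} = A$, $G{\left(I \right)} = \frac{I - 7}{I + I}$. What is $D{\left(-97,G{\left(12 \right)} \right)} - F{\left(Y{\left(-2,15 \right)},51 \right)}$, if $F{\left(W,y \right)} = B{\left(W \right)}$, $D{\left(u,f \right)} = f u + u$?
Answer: $- \frac{2933}{24} \approx -122.21$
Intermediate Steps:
$G{\left(I \right)} = \frac{-7 + I}{2 I}$
$D{\left(u,f \right)} = u + f u$
$F{\left(W,y \right)} = W$
$D{\left(-97,G{\left(12 \right)} \right)} - F{\left(Y{\left(-2,15 \right)},51 \right)} = - 97 \left(1 + \frac{-7 + 12}{2 \cdot 12}\right) - 5 = - 97 \left(1 + \frac{1}{2} \cdot \frac{1}{12} \cdot 5\right) - 5 = - 97 \left(1 + \frac{5}{24}\right) - 5 = \left(-97\right) \frac{29}{24} - 5 = - \frac{2813}{24} - 5 = - \frac{2933}{24}$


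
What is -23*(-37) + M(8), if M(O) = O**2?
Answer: 915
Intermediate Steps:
-23*(-37) + M(8) = -23*(-37) + 8**2 = 851 + 64 = 915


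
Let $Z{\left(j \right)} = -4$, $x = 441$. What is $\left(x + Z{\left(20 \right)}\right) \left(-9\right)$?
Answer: $-3933$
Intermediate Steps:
$\left(x + Z{\left(20 \right)}\right) \left(-9\right) = \left(441 - 4\right) \left(-9\right) = 437 \left(-9\right) = -3933$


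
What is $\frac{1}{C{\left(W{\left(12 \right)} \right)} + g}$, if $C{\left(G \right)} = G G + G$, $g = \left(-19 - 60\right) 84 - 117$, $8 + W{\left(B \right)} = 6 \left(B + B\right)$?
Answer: $\frac{1}{11879} \approx 8.4182 \cdot 10^{-5}$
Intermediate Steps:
$W{\left(B \right)} = -8 + 12 B$ ($W{\left(B \right)} = -8 + 6 \left(B + B\right) = -8 + 6 \cdot 2 B = -8 + 12 B$)
$g = -6753$ ($g = \left(-19 - 60\right) 84 - 117 = \left(-79\right) 84 - 117 = -6636 - 117 = -6753$)
$C{\left(G \right)} = G + G^{2}$ ($C{\left(G \right)} = G^{2} + G = G + G^{2}$)
$\frac{1}{C{\left(W{\left(12 \right)} \right)} + g} = \frac{1}{\left(-8 + 12 \cdot 12\right) \left(1 + \left(-8 + 12 \cdot 12\right)\right) - 6753} = \frac{1}{\left(-8 + 144\right) \left(1 + \left(-8 + 144\right)\right) - 6753} = \frac{1}{136 \left(1 + 136\right) - 6753} = \frac{1}{136 \cdot 137 - 6753} = \frac{1}{18632 - 6753} = \frac{1}{11879}$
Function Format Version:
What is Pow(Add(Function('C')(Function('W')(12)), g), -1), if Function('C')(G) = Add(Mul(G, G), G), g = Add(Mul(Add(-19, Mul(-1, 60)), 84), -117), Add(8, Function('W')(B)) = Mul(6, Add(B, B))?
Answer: Rational(1, 11879) ≈ 8.4182e-5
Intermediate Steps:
Function('W')(B) = Add(-8, Mul(12, B)) (Function('W')(B) = Add(-8, Mul(6, Add(B, B))) = Add(-8, Mul(6, Mul(2, B))) = Add(-8, Mul(12, B)))
g = -6753 (g = Add(Mul(Add(-19, -60), 84), -117) = Add(Mul(-79, 84), -117) = Add(-6636, -117) = -6753)
Function('C')(G) = Add(G, Pow(G, 2)) (Function('C')(G) = Add(Pow(G, 2), G) = Add(G, Pow(G, 2)))
Pow(Add(Function('C')(Function('W')(12)), g), -1) = Pow(Add(Mul(Add(-8, Mul(12, 12)), Add(1, Add(-8, Mul(12, 12)))), -6753), -1) = Pow(Add(Mul(Add(-8, 144), Add(1, Add(-8, 144))), -6753), -1) = Pow(Add(Mul(136, Add(1, 136)), -6753), -1) = Pow(Add(Mul(136, 137), -6753), -1) = Pow(Add(18632, -6753), -1) = Pow(11879, -1) = Rational(1, 11879)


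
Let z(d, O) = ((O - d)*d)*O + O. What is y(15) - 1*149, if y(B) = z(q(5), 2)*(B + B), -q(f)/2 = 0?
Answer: -89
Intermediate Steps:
q(f) = 0 (q(f) = -2*0 = 0)
z(d, O) = O + O*d*(O - d) (z(d, O) = (d*(O - d))*O + O = O*d*(O - d) + O = O + O*d*(O - d))
y(B) = 4*B (y(B) = (2*(1 - 1*0**2 + 2*0))*(B + B) = (2*(1 - 1*0 + 0))*(2*B) = (2*(1 + 0 + 0))*(2*B) = (2*1)*(2*B) = 2*(2*B) = 4*B)
y(15) - 1*149 = 4*15 - 1*149 = 60 - 149 = -89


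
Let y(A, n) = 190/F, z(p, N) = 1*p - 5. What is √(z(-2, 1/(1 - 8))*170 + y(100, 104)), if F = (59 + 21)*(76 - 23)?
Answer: I*√53481346/212 ≈ 34.496*I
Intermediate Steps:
F = 4240 (F = 80*53 = 4240)
z(p, N) = -5 + p (z(p, N) = p - 5 = -5 + p)
y(A, n) = 19/424 (y(A, n) = 190/4240 = 190*(1/4240) = 19/424)
√(z(-2, 1/(1 - 8))*170 + y(100, 104)) = √((-5 - 2)*170 + 19/424) = √(-7*170 + 19/424) = √(-1190 + 19/424) = √(-504541/424) = I*√53481346/212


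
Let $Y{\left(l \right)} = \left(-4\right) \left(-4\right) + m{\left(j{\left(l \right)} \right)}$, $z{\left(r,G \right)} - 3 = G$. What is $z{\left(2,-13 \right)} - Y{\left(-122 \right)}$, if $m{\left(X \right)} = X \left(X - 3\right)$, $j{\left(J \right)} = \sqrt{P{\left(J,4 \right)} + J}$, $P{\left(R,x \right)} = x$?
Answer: $92 + 3 i \sqrt{118} \approx 92.0 + 32.588 i$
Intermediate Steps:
$z{\left(r,G \right)} = 3 + G$
$j{\left(J \right)} = \sqrt{4 + J}$
$m{\left(X \right)} = X \left(-3 + X\right)$
$Y{\left(l \right)} = 16 + \sqrt{4 + l} \left(-3 + \sqrt{4 + l}\right)$ ($Y{\left(l \right)} = \left(-4\right) \left(-4\right) + \sqrt{4 + l} \left(-3 + \sqrt{4 + l}\right) = 16 + \sqrt{4 + l} \left(-3 + \sqrt{4 + l}\right)$)
$z{\left(2,-13 \right)} - Y{\left(-122 \right)} = \left(3 - 13\right) - \left(20 - 122 - 3 \sqrt{4 - 122}\right) = -10 - \left(20 - 122 - 3 \sqrt{-118}\right) = -10 - \left(20 - 122 - 3 i \sqrt{118}\right) = -10 - \left(-102 - 3 i \sqrt{118}\right) = -10 + \left(102 + 3 i \sqrt{118}\right) = 92 + 3 i \sqrt{118}$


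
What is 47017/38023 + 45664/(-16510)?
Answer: -480015801/313879865 ≈ -1.5293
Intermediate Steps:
47017/38023 + 45664/(-16510) = 47017*(1/38023) + 45664*(-1/16510) = 47017/38023 - 22832/8255 = -480015801/313879865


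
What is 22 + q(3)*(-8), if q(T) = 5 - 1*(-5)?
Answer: -58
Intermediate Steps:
q(T) = 10 (q(T) = 5 + 5 = 10)
22 + q(3)*(-8) = 22 + 10*(-8) = 22 - 80 = -58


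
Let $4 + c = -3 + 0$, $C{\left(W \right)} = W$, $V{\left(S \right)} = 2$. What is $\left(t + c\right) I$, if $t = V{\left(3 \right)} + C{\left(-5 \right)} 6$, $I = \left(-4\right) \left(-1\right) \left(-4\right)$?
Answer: $560$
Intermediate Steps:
$c = -7$ ($c = -4 + \left(-3 + 0\right) = -4 - 3 = -7$)
$I = -16$ ($I = 4 \left(-4\right) = -16$)
$t = -28$ ($t = 2 - 30 = -28$)
$\left(t + c\right) I = \left(-28 - 7\right) \left(-16\right) = \left(-35\right) \left(-16\right) = 560$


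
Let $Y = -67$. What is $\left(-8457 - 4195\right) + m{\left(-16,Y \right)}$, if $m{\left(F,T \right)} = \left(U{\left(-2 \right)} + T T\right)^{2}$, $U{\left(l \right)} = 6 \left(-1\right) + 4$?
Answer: $20120517$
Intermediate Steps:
$U{\left(l \right)} = -2$ ($U{\left(l \right)} = -6 + 4 = -2$)
$m{\left(F,T \right)} = \left(-2 + T^{2}\right)^{2}$ ($m{\left(F,T \right)} = \left(-2 + T T\right)^{2} = \left(-2 + T^{2}\right)^{2}$)
$\left(-8457 - 4195\right) + m{\left(-16,Y \right)} = \left(-8457 - 4195\right) + \left(-2 + \left(-67\right)^{2}\right)^{2} = -12652 + \left(-2 + 4489\right)^{2} = -12652 + 4487^{2} = -12652 + 20133169 = 20120517$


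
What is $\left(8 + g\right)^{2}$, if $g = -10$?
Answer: $4$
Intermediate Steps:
$\left(8 + g\right)^{2} = \left(8 - 10\right)^{2} = \left(-2\right)^{2} = 4$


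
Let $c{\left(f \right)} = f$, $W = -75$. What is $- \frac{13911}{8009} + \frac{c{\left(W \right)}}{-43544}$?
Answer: $- \frac{605139909}{348743896} \approx -1.7352$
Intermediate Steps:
$- \frac{13911}{8009} + \frac{c{\left(W \right)}}{-43544} = - \frac{13911}{8009} - \frac{75}{-43544} = \left(-13911\right) \frac{1}{8009} - - \frac{75}{43544} = - \frac{13911}{8009} + \frac{75}{43544} = - \frac{605139909}{348743896}$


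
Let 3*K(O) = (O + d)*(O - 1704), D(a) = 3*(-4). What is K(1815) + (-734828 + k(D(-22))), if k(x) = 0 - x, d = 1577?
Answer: -609312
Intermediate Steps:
D(a) = -12
K(O) = (-1704 + O)*(1577 + O)/3 (K(O) = ((O + 1577)*(O - 1704))/3 = ((1577 + O)*(-1704 + O))/3 = ((-1704 + O)*(1577 + O))/3 = (-1704 + O)*(1577 + O)/3)
k(x) = -x
K(1815) + (-734828 + k(D(-22))) = (-895736 - 127/3*1815 + (⅓)*1815²) + (-734828 - 1*(-12)) = (-895736 - 76835 + (⅓)*3294225) + (-734828 + 12) = (-895736 - 76835 + 1098075) - 734816 = 125504 - 734816 = -609312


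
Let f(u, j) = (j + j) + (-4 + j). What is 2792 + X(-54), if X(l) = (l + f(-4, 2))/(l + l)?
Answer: 75397/27 ≈ 2792.5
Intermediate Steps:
f(u, j) = -4 + 3*j (f(u, j) = 2*j + (-4 + j) = -4 + 3*j)
X(l) = (2 + l)/(2*l) (X(l) = (l + (-4 + 3*2))/(l + l) = (l + (-4 + 6))/((2*l)) = (l + 2)*(1/(2*l)) = (2 + l)*(1/(2*l)) = (2 + l)/(2*l))
2792 + X(-54) = 2792 + (1/2)*(2 - 54)/(-54) = 2792 + (1/2)*(-1/54)*(-52) = 2792 + 13/27 = 75397/27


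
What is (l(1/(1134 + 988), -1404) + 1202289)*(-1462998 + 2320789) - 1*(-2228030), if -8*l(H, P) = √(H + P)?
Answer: 1031314911629 - 857791*I*√6322047014/16976 ≈ 1.0313e+12 - 4.0177e+6*I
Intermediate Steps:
l(H, P) = -√(H + P)/8
(l(1/(1134 + 988), -1404) + 1202289)*(-1462998 + 2320789) - 1*(-2228030) = (-√(1/(1134 + 988) - 1404)/8 + 1202289)*(-1462998 + 2320789) - 1*(-2228030) = (-√(1/2122 - 1404)/8 + 1202289)*857791 + 2228030 = (-I*√6322047014/16976 + 1202289)*857791 + 2228030 = (1202289 - I*√6322047014/16976)*857791 + 2228030 = (1031312683599 - 857791*I*√6322047014/16976) + 2228030 = 1031314911629 - 857791*I*√6322047014/16976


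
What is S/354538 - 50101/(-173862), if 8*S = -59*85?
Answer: 70614874387/246562743024 ≈ 0.28640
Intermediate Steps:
S = -5015/8 (S = (-59*85)/8 = (⅛)*(-5015) = -5015/8 ≈ -626.88)
S/354538 - 50101/(-173862) = -5015/8/354538 - 50101/(-173862) = -5015/8*1/354538 - 50101*(-1/173862) = -5015/2836304 + 50101/173862 = 70614874387/246562743024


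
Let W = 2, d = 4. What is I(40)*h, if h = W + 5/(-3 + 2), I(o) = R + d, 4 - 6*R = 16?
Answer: -6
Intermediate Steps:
R = -2 (R = ⅔ - ⅙*16 = ⅔ - 8/3 = -2)
I(o) = 2 (I(o) = -2 + 4 = 2)
h = -3 (h = 2 + 5/(-3 + 2) = 2 + 5/(-1) = 2 - 1*5 = 2 - 5 = -3)
I(40)*h = 2*(-3) = -6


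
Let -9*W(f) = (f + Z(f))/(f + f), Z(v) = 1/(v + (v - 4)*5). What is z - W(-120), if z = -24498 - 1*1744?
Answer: -41945123999/1598400 ≈ -26242.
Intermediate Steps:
Z(v) = 1/(-20 + 6*v) (Z(v) = 1/(v + (-4 + v)*5) = 1/(v + (-20 + 5*v)) = 1/(-20 + 6*v))
W(f) = -(f + 1/(2*(-10 + 3*f)))/(18*f) (W(f) = -(f + 1/(2*(-10 + 3*f)))/(9*(f + f)) = -(f + 1/(2*(-10 + 3*f)))/(9*(2*f)) = -(f + 1/(2*(-10 + 3*f)))*1/(2*f)/9 = -(f + 1/(2*(-10 + 3*f)))/(18*f))
z = -26242 (z = -24498 - 1744 = -26242)
z - W(-120) = -26242 - (-1 - 6*(-120)**2 + 20*(-120))/(36*(-120)*(-10 + 3*(-120))) = -26242 - (-1)*(-1 - 6*14400 - 2400)/(36*120*(-10 - 360)) = -26242 - (-1)*(-1 - 86400 - 2400)/(36*120*(-370)) = -26242 - (-1)*(-1)*(-88801)/(36*120*370) = -26242 - 1*(-88801/1598400) = -26242 + 88801/1598400 = -41945123999/1598400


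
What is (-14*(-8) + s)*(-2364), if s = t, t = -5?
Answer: -252948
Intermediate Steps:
s = -5
(-14*(-8) + s)*(-2364) = (-14*(-8) - 5)*(-2364) = (112 - 5)*(-2364) = 107*(-2364) = -252948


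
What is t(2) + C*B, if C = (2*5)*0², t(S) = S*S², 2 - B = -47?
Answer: 8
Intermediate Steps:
B = 49 (B = 2 - 1*(-47) = 2 + 47 = 49)
t(S) = S³
C = 0 (C = 10*0 = 0)
t(2) + C*B = 2³ + 0*49 = 8 + 0 = 8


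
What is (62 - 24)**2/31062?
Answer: 722/15531 ≈ 0.046488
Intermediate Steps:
(62 - 24)**2/31062 = 38**2*(1/31062) = 1444*(1/31062) = 722/15531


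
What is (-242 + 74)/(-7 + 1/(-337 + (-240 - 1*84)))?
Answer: 27762/1157 ≈ 23.995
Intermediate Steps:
(-242 + 74)/(-7 + 1/(-337 + (-240 - 1*84))) = -168/(-7 + 1/(-337 + (-240 - 84))) = -168/(-7 + 1/(-337 - 324)) = -168/(-7 + 1/(-661)) = -168/(-7 - 1/661) = -168/(-4628/661) = -168*(-661/4628) = 27762/1157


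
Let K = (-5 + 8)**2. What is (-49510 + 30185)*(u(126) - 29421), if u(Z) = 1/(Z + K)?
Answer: 15351138410/27 ≈ 5.6856e+8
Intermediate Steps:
K = 9 (K = 3**2 = 9)
u(Z) = 1/(9 + Z) (u(Z) = 1/(Z + 9) = 1/(9 + Z))
(-49510 + 30185)*(u(126) - 29421) = (-49510 + 30185)*(1/(9 + 126) - 29421) = -19325*(1/135 - 29421) = -19325*(-3971834/135) = 15351138410/27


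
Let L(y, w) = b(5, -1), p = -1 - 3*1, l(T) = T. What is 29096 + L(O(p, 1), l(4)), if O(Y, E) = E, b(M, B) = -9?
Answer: 29087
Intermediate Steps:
p = -4 (p = -1 - 3 = -4)
L(y, w) = -9
29096 + L(O(p, 1), l(4)) = 29096 - 9 = 29087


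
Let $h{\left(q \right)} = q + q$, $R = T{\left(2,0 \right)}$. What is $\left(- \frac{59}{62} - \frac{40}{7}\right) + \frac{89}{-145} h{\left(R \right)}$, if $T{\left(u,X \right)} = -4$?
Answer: $- \frac{110477}{62930} \approx -1.7556$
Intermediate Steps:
$R = -4$
$h{\left(q \right)} = 2 q$
$\left(- \frac{59}{62} - \frac{40}{7}\right) + \frac{89}{-145} h{\left(R \right)} = \left(- \frac{59}{62} - \frac{40}{7}\right) + \frac{89}{-145} \cdot 2 \left(-4\right) = \left(\left(-59\right) \frac{1}{62} - \frac{40}{7}\right) + 89 \left(- \frac{1}{145}\right) \left(-8\right) = \left(- \frac{59}{62} - \frac{40}{7}\right) - - \frac{712}{145} = - \frac{2893}{434} + \frac{712}{145} = - \frac{110477}{62930}$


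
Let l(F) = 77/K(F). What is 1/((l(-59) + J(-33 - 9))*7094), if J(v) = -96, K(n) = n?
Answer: -59/40726654 ≈ -1.4487e-6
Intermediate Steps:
l(F) = 77/F
1/((l(-59) + J(-33 - 9))*7094) = 1/(77/(-59) - 96*7094) = (1/7094)/(77*(-1/59) - 96) = (1/7094)/(-77/59 - 96) = (1/7094)/(-5741/59) = -59/5741*1/7094 = -59/40726654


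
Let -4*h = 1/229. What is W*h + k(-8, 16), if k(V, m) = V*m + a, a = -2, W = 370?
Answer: -59725/458 ≈ -130.40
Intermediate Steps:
k(V, m) = -2 + V*m (k(V, m) = V*m - 2 = -2 + V*m)
h = -1/916 (h = -¼/229 = -¼*1/229 = -1/916 ≈ -0.0010917)
W*h + k(-8, 16) = 370*(-1/916) + (-2 - 8*16) = -185/458 + (-2 - 128) = -185/458 - 130 = -59725/458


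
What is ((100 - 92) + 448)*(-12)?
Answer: -5472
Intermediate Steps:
((100 - 92) + 448)*(-12) = (8 + 448)*(-12) = 456*(-12) = -5472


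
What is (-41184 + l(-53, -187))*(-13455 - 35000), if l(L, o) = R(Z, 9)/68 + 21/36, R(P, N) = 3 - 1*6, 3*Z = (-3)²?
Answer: 203545548415/102 ≈ 1.9955e+9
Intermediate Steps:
Z = 3 (Z = (⅓)*(-3)² = (⅓)*9 = 3)
R(P, N) = -3 (R(P, N) = 3 - 6 = -3)
l(L, o) = 55/102 (l(L, o) = -3/68 + 21/36 = -3*1/68 + 21*(1/36) = -3/68 + 7/12 = 55/102)
(-41184 + l(-53, -187))*(-13455 - 35000) = (-41184 + 55/102)*(-13455 - 35000) = -4200713/102*(-48455) = 203545548415/102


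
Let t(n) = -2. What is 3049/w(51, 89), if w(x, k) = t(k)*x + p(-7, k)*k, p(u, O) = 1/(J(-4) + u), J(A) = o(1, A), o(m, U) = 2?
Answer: -15245/599 ≈ -25.451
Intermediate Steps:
J(A) = 2
p(u, O) = 1/(2 + u)
w(x, k) = -2*x - k/5 (w(x, k) = -2*x + k/(2 - 7) = -2*x + k/(-5) = -2*x - k/5)
3049/w(51, 89) = 3049/(-2*51 - ⅕*89) = 3049/(-102 - 89/5) = 3049/(-599/5) = 3049*(-5/599) = -15245/599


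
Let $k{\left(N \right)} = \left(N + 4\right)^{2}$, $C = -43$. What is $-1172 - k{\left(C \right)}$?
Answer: $-2693$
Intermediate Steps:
$k{\left(N \right)} = \left(4 + N\right)^{2}$
$-1172 - k{\left(C \right)} = -1172 - \left(4 - 43\right)^{2} = -1172 - \left(-39\right)^{2} = -1172 - 1521 = -2693$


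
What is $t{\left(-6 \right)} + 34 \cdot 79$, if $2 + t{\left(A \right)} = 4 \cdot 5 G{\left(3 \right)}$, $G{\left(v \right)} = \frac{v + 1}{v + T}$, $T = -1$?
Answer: $2724$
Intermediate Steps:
$G{\left(v \right)} = \frac{1 + v}{-1 + v}$ ($G{\left(v \right)} = \frac{v + 1}{v - 1} = \frac{1 + v}{-1 + v}$)
$t{\left(A \right)} = 38$ ($t{\left(A \right)} = -2 + 4 \cdot 5 \frac{1 + 3}{-1 + 3} = -2 + 20 \cdot \frac{1}{2} \cdot 4 = -2 + 20 \cdot 2 = -2 + 40 = 38$)
$t{\left(-6 \right)} + 34 \cdot 79 = 38 + 34 \cdot 79 = 38 + 2686 = 2724$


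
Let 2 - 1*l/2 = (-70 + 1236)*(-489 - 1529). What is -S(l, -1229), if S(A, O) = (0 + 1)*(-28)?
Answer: 28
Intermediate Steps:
l = 4705980 (l = 4 - 2*(-70 + 1236)*(-489 - 1529) = 4 - 2332*(-2018) = 4 - 2*(-2352988) = 4 + 4705976 = 4705980)
S(A, O) = -28 (S(A, O) = 1*(-28) = -28)
-S(l, -1229) = -1*(-28) = 28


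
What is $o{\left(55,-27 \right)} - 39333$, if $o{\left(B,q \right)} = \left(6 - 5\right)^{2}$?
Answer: $-39332$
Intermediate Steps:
$o{\left(B,q \right)} = 1$ ($o{\left(B,q \right)} = 1^{2} = 1$)
$o{\left(55,-27 \right)} - 39333 = 1 - 39333 = -39332$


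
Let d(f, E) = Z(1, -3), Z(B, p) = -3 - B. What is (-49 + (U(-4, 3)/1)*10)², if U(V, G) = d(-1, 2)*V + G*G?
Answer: 40401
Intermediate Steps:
d(f, E) = -4 (d(f, E) = -3 - 1*1 = -3 - 1 = -4)
U(V, G) = G² - 4*V (U(V, G) = -4*V + G*G = -4*V + G² = G² - 4*V)
(-49 + (U(-4, 3)/1)*10)² = (-49 + ((3² - 4*(-4))/1)*10)² = (-49 + ((9 + 16)*1)*10)² = (-49 + (25*1)*10)² = (-49 + 25*10)² = (-49 + 250)² = 201² = 40401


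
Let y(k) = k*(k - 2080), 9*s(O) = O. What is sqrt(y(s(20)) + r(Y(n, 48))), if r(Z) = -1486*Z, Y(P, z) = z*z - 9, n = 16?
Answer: I*sqrt(276613970)/9 ≈ 1848.0*I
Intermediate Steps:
Y(P, z) = -9 + z**2 (Y(P, z) = z**2 - 9 = -9 + z**2)
s(O) = O/9
y(k) = k*(-2080 + k)
sqrt(y(s(20)) + r(Y(n, 48))) = sqrt(((1/9)*20)*(-2080 + (1/9)*20) - 1486*(-9 + 48**2)) = sqrt(20*(-2080 + 20/9)/9 - 1486*(-9 + 2304)) = sqrt((20/9)*(-18700/9) - 1486*2295) = sqrt(-374000/81 - 3410370) = sqrt(-276613970/81) = I*sqrt(276613970)/9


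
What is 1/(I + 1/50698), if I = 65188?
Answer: 50698/3304901225 ≈ 1.5340e-5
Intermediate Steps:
1/(I + 1/50698) = 1/(65188 + 1/50698) = 1/(3304901225/50698) = 50698/3304901225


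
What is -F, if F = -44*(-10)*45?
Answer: -19800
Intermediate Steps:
F = 19800 (F = 440*45 = 19800)
-F = -1*19800 = -19800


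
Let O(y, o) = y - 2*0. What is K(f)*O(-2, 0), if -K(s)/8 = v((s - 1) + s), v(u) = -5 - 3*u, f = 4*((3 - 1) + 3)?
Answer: -1952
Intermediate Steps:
O(y, o) = y (O(y, o) = y + 0 = y)
f = 20 (f = 4*(2 + 3) = 4*5 = 20)
K(s) = 16 + 48*s (K(s) = -8*(-5 - 3*((s - 1) + s)) = -8*(-5 - 3*((-1 + s) + s)) = -8*(-5 - 3*(-1 + 2*s)) = -8*(-5 + (3 - 6*s)) = -8*(-2 - 6*s) = 16 + 48*s)
K(f)*O(-2, 0) = (16 + 48*20)*(-2) = (16 + 960)*(-2) = 976*(-2) = -1952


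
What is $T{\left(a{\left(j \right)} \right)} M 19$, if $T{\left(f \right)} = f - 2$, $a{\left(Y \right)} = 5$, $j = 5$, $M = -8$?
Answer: $-456$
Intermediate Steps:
$T{\left(f \right)} = -2 + f$ ($T{\left(f \right)} = f - 2 = -2 + f$)
$T{\left(a{\left(j \right)} \right)} M 19 = \left(-2 + 5\right) \left(-8\right) 19 = 3 \left(-8\right) 19 = \left(-24\right) 19 = -456$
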